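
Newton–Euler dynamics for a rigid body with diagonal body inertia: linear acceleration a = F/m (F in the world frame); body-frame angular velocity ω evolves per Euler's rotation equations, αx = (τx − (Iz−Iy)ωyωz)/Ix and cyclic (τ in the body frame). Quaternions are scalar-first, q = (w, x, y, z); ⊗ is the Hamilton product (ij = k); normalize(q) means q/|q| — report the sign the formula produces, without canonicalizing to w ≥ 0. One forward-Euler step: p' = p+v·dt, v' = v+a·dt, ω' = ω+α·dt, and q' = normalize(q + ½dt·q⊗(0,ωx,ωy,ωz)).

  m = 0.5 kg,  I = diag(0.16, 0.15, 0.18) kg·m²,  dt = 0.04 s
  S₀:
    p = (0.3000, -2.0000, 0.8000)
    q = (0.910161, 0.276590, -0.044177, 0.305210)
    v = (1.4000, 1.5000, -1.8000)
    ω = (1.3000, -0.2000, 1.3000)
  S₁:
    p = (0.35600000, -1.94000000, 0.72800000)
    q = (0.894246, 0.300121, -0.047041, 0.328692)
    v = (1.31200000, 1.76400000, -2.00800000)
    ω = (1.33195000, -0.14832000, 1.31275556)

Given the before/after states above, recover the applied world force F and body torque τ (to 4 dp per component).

F = (-1.1000, 3.3000, -2.6000)
τ = (0.1200, 0.1600, 0.0600)

rate change Δω = (0.03195000, 0.05168000, 0.01275556)
precession coupling = (-0.0078, -0.0338, 0.0026)
τ = I·(Δω/dt) + ω₀×(Iω₀) = (0.1200, 0.1600, 0.0600)
velocity change Δv = (-0.08800000, 0.26400000, -0.20800000)
m·(v₁−v₀)/dt = (-1.1000, 3.3000, -2.6000)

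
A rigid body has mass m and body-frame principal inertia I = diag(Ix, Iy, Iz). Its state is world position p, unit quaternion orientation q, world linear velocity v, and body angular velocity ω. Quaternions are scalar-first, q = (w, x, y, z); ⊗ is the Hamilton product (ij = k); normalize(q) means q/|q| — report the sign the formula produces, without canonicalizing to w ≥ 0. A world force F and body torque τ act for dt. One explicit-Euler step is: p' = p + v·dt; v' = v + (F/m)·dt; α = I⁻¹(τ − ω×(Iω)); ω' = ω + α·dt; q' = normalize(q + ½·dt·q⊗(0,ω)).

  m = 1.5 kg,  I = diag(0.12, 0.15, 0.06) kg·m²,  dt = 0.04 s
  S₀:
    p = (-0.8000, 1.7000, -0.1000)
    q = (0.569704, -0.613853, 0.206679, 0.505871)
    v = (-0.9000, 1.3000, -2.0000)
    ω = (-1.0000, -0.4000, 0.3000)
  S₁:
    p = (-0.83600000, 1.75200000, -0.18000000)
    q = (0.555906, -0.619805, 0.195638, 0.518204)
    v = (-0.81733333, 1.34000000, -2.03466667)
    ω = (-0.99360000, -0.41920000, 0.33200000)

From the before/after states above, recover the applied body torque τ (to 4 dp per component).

ω₁ − ω₀ = (0.00640000, -0.01920000, 0.03200000)
precession coupling = (0.0108, -0.0180, 0.0120)
τ = I·(Δω/dt) + ω₀×(Iω₀) = (0.0300, -0.0900, 0.0600)

τ = (0.0300, -0.0900, 0.0600)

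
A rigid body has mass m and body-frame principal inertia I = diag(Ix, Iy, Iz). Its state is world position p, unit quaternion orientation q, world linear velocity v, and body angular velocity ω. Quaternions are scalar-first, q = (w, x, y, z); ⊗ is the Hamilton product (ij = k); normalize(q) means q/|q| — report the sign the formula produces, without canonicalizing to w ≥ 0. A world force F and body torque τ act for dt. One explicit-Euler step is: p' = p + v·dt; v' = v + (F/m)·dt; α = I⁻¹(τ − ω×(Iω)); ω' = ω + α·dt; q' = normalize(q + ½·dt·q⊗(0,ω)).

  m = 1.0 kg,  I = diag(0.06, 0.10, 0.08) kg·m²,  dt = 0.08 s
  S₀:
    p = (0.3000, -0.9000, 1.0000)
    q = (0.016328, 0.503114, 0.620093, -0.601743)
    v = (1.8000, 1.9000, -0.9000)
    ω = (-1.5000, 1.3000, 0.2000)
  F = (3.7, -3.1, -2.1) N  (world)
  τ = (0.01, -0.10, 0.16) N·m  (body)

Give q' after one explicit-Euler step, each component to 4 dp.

q' = (0.0190, 0.5367, 0.6510, -0.5365)

2q̇ = q⊗(0,ω) = (0.0688987, 0.8817925, 0.8232181, 1.5874533)
updated quaternion q' = (0.0190, 0.5367, 0.6510, -0.5365)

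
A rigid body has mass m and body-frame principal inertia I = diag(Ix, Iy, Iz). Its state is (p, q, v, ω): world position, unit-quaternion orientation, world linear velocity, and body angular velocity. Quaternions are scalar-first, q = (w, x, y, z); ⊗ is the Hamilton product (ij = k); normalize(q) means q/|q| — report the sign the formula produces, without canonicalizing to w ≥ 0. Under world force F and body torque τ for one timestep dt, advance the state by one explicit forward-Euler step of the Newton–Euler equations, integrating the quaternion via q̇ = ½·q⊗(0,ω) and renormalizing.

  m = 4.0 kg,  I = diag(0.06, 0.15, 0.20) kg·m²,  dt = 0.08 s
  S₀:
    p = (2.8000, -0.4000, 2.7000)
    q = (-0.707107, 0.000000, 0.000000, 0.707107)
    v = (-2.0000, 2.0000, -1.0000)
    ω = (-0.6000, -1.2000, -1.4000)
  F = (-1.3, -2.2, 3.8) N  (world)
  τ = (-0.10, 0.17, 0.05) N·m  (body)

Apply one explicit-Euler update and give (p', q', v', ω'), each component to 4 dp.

p' = (2.6400, -0.2400, 2.6200)
q' = (-0.6655, 0.0508, 0.0169, 0.7445)
v' = (-2.0260, 1.9560, -0.9240)
ω' = (-0.8453, -1.0466, -1.4059)

p + v·dt = (2.6400, -0.2400, 2.6200)
v + (F/m)dt = (-2.0260, 1.9560, -0.9240)
(τ − ω×Iω)/I = (-3.0667, 1.9173, -0.0740)
ω' = ω + α·dt = (-0.8453, -1.0466, -1.4059)
Hamilton product q⊗(0,ω) = (0.9899498, 1.2727926, 0.4242642, 0.9899498)
q + ½dt·q⊗(0,ω), renormalized = (-0.6655, 0.0508, 0.0169, 0.7445)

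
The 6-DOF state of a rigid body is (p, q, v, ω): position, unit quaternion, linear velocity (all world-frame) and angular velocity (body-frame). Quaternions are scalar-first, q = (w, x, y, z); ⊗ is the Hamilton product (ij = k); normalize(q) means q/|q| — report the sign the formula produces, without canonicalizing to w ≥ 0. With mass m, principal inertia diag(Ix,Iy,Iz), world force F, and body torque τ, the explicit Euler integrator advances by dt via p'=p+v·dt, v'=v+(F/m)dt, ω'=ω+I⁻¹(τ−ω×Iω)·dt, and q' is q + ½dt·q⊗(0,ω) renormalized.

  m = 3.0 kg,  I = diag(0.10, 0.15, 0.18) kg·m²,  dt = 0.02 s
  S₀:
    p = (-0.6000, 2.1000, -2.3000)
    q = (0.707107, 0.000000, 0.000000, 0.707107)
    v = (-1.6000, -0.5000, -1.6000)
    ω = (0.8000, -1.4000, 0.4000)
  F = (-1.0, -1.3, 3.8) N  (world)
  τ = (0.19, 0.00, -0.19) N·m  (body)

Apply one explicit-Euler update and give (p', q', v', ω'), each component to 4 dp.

p' = (-0.6320, 2.0900, -2.3320)
q' = (0.7042, 0.0156, -0.0042, 0.7098)
v' = (-1.6067, -0.5087, -1.5747)
ω' = (0.8414, -1.3966, 0.3851)

p + v·dt = (-0.6320, 2.0900, -2.3320)
v + (F/m)dt = (-1.6067, -0.5087, -1.5747)
ω×(Iω) gyroscopic = (-0.0168, -0.0256, -0.0560)
α = I⁻¹(τ − ω×Iω) = (2.0680, 0.1707, -0.7444)
new body rate ω' = (0.8414, -1.3966, 0.3851)
q⊗(0,ω) = (-0.2828428, 1.5556354, -0.4242642, 0.2828428)
updated quaternion q' = (0.7042, 0.0156, -0.0042, 0.7098)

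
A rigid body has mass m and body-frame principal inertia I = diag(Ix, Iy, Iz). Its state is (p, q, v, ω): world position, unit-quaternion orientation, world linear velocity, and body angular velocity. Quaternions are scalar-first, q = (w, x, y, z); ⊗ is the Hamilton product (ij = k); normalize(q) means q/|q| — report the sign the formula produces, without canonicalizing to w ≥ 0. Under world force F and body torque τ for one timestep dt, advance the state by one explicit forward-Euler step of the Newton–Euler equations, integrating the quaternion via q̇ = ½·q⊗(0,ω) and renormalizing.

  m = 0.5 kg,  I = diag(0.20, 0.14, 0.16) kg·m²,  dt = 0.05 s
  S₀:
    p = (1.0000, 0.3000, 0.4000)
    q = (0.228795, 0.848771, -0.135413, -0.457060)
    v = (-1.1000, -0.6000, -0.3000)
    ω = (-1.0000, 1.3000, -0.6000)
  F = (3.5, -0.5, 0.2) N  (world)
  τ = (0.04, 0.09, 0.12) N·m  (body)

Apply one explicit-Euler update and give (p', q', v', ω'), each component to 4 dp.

p' = (0.9450, 0.2700, 0.3850)
q' = (0.2473, 0.8591, -0.1037, -0.4359)
v' = (-0.7500, -0.6500, -0.2800)
ω' = (-0.9861, 1.3236, -0.5869)

angular accel α = (0.2780, 0.4714, 0.2625)
new body rate ω' = (-0.9861, 1.3236, -0.5869)
2q̇ = q⊗(0,ω) = (0.7505719, 0.4466308, 1.2637561, 0.8307123)
q + ½dt·q⊗(0,ω), renormalized = (0.2473, 0.8591, -0.1037, -0.4359)
p + v·dt = (0.9450, 0.2700, 0.3850)
v + (F/m)dt = (-0.7500, -0.6500, -0.2800)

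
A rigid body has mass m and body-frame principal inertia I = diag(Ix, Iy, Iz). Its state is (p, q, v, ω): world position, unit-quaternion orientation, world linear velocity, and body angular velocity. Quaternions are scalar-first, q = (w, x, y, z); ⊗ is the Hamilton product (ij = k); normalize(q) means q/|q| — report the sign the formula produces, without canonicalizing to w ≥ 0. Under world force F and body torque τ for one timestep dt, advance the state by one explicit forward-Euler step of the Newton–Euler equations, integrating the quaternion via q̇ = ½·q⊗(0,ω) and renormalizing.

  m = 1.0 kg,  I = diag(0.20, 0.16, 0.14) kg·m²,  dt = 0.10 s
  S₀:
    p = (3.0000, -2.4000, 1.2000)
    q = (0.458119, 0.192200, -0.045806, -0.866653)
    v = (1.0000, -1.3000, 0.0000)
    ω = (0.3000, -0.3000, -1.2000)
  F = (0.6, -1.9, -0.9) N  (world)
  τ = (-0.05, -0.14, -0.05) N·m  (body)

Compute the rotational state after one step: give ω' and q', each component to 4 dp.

ω' = (0.2786, -0.3740, -1.2383)
q' = (0.4017, 0.1884, -0.0540, -0.8945)

ω×(Iω) gyroscopic = (-0.0072, -0.0216, 0.0036)
angular accel α = (-0.2140, -0.7400, -0.3829)
ω' = ω + α·dt = (0.2786, -0.3740, -1.2383)
q⊗(0,ω) = (-1.1113854, -0.0675930, -0.1667916, -0.5936610)
updated quaternion q' = (0.4017, 0.1884, -0.0540, -0.8945)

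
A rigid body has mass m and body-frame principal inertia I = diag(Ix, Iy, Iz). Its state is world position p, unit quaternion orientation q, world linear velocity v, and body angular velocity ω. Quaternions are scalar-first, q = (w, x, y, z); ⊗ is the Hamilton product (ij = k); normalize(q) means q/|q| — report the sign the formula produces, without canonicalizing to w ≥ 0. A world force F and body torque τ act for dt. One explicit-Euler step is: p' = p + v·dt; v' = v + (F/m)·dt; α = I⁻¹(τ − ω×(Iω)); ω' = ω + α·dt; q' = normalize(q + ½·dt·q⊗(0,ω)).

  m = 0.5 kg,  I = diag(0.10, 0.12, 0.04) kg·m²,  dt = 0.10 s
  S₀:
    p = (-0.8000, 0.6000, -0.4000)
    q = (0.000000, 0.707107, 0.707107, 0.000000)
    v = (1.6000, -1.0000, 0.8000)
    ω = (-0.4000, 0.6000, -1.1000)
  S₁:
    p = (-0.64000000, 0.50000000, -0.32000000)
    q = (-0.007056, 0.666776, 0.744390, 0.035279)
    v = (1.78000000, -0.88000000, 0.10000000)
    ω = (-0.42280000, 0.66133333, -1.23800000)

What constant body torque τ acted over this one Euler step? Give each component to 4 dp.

τ = (0.0300, 0.1000, -0.0600)

Δω = ω₁−ω₀ = (-0.02280000, 0.06133333, -0.13800000)
precession coupling = (0.0528, 0.0264, -0.0048)
τ = I·(Δω/dt) + ω₀×(Iω₀) = (0.0300, 0.1000, -0.0600)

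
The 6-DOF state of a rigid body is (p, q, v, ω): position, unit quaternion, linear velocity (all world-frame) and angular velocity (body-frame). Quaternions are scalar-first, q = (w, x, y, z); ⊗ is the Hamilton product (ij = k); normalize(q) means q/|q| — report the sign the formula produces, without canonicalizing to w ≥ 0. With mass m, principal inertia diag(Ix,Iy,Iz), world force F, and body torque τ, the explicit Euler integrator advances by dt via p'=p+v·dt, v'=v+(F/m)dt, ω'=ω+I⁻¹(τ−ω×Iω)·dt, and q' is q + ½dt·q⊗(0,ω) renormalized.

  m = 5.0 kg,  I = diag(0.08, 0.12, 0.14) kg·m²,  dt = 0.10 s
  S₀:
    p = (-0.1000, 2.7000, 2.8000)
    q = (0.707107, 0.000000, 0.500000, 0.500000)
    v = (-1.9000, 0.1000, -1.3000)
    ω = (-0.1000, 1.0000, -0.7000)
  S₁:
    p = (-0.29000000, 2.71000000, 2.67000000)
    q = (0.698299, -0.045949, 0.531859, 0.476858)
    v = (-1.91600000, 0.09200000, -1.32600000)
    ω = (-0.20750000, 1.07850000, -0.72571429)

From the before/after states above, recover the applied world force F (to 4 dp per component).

Δv = v₁−v₀ = (-0.01600000, -0.00800000, -0.02600000)
F = m·Δv/dt = (-0.8000, -0.4000, -1.3000)

F = (-0.8000, -0.4000, -1.3000)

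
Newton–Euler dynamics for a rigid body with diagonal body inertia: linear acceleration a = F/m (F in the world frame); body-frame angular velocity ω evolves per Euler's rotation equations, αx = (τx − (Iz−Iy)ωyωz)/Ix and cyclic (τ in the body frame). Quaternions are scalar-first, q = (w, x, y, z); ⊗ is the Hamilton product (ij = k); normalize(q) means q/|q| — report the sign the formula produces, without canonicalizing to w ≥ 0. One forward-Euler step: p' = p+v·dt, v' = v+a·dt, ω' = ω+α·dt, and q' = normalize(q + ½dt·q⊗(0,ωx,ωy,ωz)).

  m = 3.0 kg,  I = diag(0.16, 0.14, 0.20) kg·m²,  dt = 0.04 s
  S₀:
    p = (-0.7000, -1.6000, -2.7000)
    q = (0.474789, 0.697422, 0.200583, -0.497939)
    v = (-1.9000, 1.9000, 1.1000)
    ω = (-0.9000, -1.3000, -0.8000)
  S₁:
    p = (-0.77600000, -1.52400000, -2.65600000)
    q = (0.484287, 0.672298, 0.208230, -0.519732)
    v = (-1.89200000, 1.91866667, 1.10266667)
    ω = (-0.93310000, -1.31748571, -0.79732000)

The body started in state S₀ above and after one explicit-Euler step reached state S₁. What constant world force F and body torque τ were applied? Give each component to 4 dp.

rate change Δω = (-0.03310000, -0.01748571, 0.00268000)
gyro term ω₀×Iω₀ = (0.0624, -0.0288, -0.0234)
applied torque τ = (-0.0700, -0.0900, -0.0100)
Δv = v₁−v₀ = (0.00800000, 0.01866667, 0.00266667)
m·(v₁−v₀)/dt = (0.6000, 1.4000, 0.2000)

F = (0.6000, 1.4000, 0.2000)
τ = (-0.0700, -0.0900, -0.0100)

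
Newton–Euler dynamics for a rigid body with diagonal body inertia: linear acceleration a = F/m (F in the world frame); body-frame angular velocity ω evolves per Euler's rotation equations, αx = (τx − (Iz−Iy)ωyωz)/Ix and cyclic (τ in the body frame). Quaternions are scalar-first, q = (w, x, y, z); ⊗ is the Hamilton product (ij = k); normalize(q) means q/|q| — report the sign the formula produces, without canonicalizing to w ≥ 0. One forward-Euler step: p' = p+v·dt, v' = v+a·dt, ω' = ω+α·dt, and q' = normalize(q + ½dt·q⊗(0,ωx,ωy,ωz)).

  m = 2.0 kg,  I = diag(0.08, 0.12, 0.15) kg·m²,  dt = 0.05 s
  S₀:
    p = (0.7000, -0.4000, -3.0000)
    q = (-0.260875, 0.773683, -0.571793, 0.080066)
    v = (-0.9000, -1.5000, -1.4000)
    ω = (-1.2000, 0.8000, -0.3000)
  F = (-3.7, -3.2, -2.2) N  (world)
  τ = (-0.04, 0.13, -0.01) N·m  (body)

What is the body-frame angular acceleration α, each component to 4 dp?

precession coupling ω×(Iω) = (-0.0072, -0.0252, -0.0384)
α = I⁻¹(τ − ω×Iω) = (-0.4100, 1.2933, 0.1893)

α = (-0.4100, 1.2933, 0.1893)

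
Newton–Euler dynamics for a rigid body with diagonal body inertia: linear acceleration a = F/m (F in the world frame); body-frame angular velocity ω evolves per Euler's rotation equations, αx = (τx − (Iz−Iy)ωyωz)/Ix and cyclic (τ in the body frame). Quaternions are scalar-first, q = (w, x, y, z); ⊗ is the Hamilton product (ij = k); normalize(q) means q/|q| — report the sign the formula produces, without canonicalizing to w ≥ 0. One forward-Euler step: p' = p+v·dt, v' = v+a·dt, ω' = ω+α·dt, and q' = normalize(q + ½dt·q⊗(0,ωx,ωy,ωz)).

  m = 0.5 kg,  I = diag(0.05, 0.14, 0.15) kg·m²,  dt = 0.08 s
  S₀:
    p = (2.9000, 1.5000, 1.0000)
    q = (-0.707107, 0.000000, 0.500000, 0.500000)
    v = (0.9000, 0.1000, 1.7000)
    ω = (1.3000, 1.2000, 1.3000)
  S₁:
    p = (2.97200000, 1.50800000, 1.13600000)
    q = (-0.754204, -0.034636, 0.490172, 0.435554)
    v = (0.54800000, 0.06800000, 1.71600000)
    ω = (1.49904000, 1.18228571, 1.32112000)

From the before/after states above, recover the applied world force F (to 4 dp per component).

v₁ − v₀ = (-0.35200000, -0.03200000, 0.01600000)
F = m·Δv/dt = (-2.2000, -0.2000, 0.1000)

F = (-2.2000, -0.2000, 0.1000)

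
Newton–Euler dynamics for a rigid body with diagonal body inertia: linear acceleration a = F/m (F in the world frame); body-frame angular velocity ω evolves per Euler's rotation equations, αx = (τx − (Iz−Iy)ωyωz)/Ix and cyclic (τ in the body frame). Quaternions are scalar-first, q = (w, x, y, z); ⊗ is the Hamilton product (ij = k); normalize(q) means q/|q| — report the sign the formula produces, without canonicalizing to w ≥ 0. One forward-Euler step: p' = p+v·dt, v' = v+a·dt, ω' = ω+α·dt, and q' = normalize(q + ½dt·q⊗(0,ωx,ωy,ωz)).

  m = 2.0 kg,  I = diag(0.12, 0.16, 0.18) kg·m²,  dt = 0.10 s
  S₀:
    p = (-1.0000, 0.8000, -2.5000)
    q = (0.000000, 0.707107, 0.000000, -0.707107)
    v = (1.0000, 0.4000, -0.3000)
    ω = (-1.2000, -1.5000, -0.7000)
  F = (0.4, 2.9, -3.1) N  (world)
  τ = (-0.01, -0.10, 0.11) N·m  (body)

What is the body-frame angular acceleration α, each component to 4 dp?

α = (-0.2583, -0.3100, 0.2111)

ω×(Iω) gyroscopic = (0.0210, -0.0504, 0.0720)
(τ − ω×Iω)/I = (-0.2583, -0.3100, 0.2111)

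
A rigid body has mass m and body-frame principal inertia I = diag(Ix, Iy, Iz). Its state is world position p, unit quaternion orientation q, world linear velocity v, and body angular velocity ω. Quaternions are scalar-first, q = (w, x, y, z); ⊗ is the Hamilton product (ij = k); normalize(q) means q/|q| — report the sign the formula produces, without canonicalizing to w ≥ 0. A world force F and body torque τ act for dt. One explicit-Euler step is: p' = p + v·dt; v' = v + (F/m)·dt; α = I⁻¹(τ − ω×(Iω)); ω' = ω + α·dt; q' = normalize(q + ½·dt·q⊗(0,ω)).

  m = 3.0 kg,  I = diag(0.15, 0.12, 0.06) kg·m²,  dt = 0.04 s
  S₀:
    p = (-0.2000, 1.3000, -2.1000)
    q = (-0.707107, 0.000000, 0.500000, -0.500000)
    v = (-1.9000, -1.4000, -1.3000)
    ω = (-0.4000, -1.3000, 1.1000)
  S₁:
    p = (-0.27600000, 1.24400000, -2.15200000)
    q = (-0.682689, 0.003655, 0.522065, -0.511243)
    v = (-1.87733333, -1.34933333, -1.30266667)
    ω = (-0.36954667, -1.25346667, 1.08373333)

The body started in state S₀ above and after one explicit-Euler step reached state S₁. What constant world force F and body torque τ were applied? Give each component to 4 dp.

F = (1.7000, 3.8000, -0.2000)
τ = (0.2000, 0.1000, -0.0400)

Δv = v₁−v₀ = (0.02266667, 0.05066667, -0.00266667)
m·(v₁−v₀)/dt = (1.7000, 3.8000, -0.2000)
rate change Δω = (0.03045333, 0.04653333, -0.01626667)
τ = I·(Δω/dt) + ω₀×(Iω₀) = (0.2000, 0.1000, -0.0400)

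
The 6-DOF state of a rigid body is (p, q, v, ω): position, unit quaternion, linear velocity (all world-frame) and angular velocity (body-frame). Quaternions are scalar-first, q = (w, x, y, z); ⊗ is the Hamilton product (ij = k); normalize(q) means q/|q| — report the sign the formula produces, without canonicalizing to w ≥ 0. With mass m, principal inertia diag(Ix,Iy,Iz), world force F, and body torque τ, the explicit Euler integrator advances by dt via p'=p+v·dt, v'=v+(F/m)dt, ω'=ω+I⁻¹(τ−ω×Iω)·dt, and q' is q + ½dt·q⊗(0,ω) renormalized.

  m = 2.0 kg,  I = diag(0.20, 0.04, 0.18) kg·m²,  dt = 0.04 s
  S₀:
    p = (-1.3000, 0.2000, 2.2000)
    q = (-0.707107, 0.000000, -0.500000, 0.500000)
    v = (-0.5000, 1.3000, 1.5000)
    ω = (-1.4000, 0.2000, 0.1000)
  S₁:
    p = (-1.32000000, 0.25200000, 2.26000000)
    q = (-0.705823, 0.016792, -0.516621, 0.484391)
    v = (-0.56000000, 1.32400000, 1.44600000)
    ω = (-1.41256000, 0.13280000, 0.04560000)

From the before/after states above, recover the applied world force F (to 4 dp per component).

F = (-3.0000, 1.2000, -2.7000)

velocity change Δv = (-0.06000000, 0.02400000, -0.05400000)
applied force F = (-3.0000, 1.2000, -2.7000)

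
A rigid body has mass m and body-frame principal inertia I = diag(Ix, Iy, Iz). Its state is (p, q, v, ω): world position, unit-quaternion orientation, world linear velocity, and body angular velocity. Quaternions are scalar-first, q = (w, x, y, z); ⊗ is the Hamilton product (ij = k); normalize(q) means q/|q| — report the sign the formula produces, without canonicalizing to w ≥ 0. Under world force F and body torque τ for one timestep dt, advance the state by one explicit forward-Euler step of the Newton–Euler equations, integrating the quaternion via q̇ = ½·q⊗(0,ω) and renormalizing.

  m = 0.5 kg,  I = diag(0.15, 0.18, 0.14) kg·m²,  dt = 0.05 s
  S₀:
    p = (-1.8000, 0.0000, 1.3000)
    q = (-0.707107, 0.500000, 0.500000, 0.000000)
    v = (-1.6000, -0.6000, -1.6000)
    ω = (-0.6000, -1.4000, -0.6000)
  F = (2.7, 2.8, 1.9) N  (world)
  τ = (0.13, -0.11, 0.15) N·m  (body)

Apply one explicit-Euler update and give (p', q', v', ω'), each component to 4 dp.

p' = (-1.8800, -0.0300, 1.2200)
q' = (-0.6815, 0.5027, 0.5318, 0.0006)
v' = (-1.3300, -0.3200, -1.4100)
ω' = (-0.5455, -1.4316, -0.5554)

p' = p + v·dt = (-1.8800, -0.0300, 1.2200)
v' = v + a·dt = (-1.3300, -0.3200, -1.4100)
α = I⁻¹(τ − ω×Iω) = (1.0907, -0.6311, 0.8914)
new body rate ω' = (-0.5455, -1.4316, -0.5554)
q⊗(0,ω) = (1.0000000, 0.1242642, 1.2899498, 0.0242642)
q + ½dt·q⊗(0,ω), renormalized = (-0.6815, 0.5027, 0.5318, 0.0006)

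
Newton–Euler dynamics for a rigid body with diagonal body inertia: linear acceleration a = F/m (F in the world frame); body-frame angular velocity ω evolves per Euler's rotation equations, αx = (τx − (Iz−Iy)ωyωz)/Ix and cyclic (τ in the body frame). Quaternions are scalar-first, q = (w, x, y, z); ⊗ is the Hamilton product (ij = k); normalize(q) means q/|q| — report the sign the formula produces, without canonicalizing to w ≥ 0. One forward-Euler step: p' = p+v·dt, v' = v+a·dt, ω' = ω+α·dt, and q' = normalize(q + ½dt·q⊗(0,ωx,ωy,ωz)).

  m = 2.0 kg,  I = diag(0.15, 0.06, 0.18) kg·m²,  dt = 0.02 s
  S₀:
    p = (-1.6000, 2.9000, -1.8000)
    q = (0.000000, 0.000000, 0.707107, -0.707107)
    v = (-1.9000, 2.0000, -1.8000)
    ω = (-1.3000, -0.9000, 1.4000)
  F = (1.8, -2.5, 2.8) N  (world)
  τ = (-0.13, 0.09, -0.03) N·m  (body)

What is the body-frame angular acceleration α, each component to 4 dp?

precession coupling ω×(Iω) = (-0.1512, 0.0546, -0.1053)
(τ − ω×Iω)/I = (0.1413, 0.5900, 0.4183)

α = (0.1413, 0.5900, 0.4183)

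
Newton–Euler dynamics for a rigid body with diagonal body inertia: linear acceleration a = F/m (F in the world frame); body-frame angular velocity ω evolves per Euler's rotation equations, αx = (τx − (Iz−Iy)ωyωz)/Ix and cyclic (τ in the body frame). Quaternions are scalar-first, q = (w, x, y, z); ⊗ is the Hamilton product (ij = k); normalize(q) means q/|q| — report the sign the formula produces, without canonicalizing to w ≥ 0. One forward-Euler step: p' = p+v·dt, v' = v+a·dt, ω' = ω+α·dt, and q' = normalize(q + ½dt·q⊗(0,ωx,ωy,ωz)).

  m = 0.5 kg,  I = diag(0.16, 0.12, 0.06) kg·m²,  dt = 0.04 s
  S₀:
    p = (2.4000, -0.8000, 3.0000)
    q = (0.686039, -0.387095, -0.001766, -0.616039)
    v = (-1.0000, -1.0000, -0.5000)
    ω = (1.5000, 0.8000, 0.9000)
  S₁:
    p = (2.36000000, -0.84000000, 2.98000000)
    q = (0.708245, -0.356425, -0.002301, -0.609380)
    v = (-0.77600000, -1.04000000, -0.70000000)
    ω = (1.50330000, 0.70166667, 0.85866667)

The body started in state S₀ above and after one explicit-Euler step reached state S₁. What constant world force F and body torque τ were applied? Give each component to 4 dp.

F = (2.8000, -0.5000, -2.5000)
τ = (-0.0300, -0.1600, -0.1100)

ω₁ − ω₀ = (0.00330000, -0.09833333, -0.04133333)
ω₀×(Iω₀) = (-0.0432, 0.1350, -0.0480)
I·α + gyro = (-0.0300, -0.1600, -0.1100)
velocity change Δv = (0.22400000, -0.04000000, -0.20000000)
m·(v₁−v₀)/dt = (2.8000, -0.5000, -2.5000)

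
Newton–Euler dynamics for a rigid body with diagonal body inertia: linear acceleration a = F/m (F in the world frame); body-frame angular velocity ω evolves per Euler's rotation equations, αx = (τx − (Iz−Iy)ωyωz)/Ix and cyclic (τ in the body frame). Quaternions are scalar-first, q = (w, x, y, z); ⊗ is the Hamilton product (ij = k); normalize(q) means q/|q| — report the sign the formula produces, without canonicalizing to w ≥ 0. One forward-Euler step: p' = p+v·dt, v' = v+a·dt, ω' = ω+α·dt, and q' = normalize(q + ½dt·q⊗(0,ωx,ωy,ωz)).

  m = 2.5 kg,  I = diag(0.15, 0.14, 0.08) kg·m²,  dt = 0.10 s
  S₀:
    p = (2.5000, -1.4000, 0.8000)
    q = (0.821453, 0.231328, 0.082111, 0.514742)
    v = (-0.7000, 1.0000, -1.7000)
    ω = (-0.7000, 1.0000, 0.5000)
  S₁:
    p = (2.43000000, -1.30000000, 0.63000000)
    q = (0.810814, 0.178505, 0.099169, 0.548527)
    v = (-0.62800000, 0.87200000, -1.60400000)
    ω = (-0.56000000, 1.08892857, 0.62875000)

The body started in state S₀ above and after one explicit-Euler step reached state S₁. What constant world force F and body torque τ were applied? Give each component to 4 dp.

F = (1.8000, -3.2000, 2.4000)
τ = (0.1800, 0.1000, 0.1100)

Δv = v₁−v₀ = (0.07200000, -0.12800000, 0.09600000)
applied force F = (1.8000, -3.2000, 2.4000)
Δω = ω₁−ω₀ = (0.14000000, 0.08892857, 0.12875000)
ω₀×(Iω₀) = (-0.0300, -0.0245, 0.0070)
applied torque τ = (0.1800, 0.1000, 0.1100)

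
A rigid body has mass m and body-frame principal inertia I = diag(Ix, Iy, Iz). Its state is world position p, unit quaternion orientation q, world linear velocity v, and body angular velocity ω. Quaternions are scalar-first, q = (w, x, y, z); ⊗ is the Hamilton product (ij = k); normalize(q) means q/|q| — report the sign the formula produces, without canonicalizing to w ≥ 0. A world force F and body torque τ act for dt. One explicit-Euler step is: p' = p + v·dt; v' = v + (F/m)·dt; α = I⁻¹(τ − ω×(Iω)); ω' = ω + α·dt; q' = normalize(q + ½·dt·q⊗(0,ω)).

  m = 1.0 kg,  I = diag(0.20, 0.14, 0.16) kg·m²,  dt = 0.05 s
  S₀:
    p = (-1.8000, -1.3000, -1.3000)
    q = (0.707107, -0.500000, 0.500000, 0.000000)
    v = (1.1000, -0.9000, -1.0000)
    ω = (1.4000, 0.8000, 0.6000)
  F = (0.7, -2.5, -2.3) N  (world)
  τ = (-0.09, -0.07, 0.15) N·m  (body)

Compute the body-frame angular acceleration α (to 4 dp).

precession coupling ω×(Iω) = (0.0096, 0.0336, -0.0672)
angular accel α = (-0.4980, -0.7400, 1.3575)

α = (-0.4980, -0.7400, 1.3575)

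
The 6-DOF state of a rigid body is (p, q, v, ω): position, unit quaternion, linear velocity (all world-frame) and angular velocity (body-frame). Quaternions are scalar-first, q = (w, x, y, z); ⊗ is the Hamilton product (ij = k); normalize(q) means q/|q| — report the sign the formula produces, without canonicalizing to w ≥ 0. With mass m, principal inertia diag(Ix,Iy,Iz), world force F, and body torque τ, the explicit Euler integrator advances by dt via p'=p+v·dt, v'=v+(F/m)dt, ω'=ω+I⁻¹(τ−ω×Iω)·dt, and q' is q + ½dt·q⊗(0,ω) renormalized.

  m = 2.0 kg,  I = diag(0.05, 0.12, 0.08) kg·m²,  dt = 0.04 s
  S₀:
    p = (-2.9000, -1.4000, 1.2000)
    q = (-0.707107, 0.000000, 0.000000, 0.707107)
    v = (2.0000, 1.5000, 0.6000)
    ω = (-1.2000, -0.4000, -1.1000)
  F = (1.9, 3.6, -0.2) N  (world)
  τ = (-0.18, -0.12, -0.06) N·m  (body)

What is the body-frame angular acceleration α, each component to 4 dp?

gyro term ω×Iω = (-0.0176, -0.0396, 0.0336)
(τ − ω×Iω)/I = (-3.2480, -0.6700, -1.1700)

α = (-3.2480, -0.6700, -1.1700)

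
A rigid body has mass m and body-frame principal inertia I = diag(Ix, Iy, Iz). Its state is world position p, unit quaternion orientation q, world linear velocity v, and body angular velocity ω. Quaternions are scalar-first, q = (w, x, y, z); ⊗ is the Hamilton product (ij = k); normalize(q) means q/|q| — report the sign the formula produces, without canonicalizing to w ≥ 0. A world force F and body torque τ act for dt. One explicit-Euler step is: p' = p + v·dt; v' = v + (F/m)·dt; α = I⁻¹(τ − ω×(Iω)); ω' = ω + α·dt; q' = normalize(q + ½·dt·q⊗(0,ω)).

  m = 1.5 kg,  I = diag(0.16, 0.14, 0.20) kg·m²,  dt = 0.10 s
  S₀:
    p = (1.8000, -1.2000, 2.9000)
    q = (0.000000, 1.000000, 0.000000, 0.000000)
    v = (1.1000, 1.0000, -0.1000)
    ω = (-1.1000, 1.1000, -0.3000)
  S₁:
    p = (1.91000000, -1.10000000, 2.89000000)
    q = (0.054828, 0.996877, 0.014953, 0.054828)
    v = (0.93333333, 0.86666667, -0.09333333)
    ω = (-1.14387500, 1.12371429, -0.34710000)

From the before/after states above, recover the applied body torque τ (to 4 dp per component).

τ = (-0.0900, 0.0200, -0.0700)

rate change Δω = (-0.04387500, 0.02371429, -0.04710000)
precession coupling = (-0.0198, -0.0132, 0.0242)
applied torque τ = (-0.0900, 0.0200, -0.0700)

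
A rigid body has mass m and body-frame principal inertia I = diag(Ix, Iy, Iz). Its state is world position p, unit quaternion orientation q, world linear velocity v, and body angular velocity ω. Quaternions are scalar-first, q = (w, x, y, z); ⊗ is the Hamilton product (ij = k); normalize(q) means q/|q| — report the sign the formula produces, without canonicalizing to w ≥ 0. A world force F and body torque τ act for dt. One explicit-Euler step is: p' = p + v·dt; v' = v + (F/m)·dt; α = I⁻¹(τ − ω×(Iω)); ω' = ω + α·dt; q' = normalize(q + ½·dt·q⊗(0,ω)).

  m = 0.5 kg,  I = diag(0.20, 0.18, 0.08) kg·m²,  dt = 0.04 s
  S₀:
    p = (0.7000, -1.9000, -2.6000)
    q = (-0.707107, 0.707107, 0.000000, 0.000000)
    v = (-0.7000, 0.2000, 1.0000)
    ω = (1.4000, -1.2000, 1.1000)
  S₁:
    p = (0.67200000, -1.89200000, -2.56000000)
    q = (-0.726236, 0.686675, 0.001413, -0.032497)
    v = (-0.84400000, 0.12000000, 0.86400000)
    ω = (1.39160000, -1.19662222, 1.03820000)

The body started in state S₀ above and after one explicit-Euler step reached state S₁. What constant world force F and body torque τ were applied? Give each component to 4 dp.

F = (-1.8000, -1.0000, -1.7000)
τ = (0.0900, 0.2000, -0.0900)

Δv = v₁−v₀ = (-0.14400000, -0.08000000, -0.13600000)
F = m·Δv/dt = (-1.8000, -1.0000, -1.7000)
ω₁ − ω₀ = (-0.00840000, 0.00337778, -0.06180000)
precession coupling = (0.1320, 0.1848, 0.0336)
I·α + gyro = (0.0900, 0.2000, -0.0900)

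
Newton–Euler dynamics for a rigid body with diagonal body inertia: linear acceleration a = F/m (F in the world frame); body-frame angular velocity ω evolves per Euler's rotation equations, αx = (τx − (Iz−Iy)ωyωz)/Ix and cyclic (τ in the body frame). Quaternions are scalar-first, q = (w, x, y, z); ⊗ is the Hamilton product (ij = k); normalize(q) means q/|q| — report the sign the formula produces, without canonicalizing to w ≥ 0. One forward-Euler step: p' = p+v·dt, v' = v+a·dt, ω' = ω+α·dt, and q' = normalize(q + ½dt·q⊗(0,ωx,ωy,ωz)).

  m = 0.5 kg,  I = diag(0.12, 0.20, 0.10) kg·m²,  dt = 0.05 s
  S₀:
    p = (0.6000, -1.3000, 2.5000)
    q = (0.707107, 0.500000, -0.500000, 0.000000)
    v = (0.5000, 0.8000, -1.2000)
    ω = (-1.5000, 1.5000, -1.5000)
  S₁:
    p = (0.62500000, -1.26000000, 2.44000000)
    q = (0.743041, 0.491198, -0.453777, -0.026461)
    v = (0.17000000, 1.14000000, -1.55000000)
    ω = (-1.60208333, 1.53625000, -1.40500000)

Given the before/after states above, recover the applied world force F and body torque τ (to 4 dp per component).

F = (-3.3000, 3.4000, -3.5000)
τ = (-0.0200, 0.1900, 0.0100)

rate change Δω = (-0.10208333, 0.03625000, 0.09500000)
precession coupling = (0.2250, 0.0450, -0.1800)
τ = I·(Δω/dt) + ω₀×(Iω₀) = (-0.0200, 0.1900, 0.0100)
v₁ − v₀ = (-0.33000000, 0.34000000, -0.35000000)
F = m·Δv/dt = (-3.3000, 3.4000, -3.5000)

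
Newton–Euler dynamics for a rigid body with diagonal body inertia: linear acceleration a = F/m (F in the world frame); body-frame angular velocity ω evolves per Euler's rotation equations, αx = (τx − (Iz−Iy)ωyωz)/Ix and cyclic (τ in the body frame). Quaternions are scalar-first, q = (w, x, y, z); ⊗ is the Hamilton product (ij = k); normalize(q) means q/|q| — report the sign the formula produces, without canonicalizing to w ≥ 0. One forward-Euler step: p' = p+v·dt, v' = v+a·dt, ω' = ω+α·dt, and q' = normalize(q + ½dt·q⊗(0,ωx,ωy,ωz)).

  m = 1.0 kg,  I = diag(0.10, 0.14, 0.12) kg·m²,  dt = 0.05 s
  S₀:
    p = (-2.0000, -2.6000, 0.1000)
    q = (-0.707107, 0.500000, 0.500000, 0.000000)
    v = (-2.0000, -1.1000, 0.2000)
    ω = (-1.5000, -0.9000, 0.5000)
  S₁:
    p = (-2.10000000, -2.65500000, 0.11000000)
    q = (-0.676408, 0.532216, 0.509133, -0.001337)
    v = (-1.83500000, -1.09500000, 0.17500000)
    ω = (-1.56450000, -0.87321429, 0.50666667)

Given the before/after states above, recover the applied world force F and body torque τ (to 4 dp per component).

ω₁ − ω₀ = (-0.06450000, 0.02678571, 0.00666667)
I·α + gyro = (-0.1200, 0.0900, 0.0700)
v₁ − v₀ = (0.16500000, 0.00500000, -0.02500000)
F = m·Δv/dt = (3.3000, 0.1000, -0.5000)

F = (3.3000, 0.1000, -0.5000)
τ = (-0.1200, 0.0900, 0.0700)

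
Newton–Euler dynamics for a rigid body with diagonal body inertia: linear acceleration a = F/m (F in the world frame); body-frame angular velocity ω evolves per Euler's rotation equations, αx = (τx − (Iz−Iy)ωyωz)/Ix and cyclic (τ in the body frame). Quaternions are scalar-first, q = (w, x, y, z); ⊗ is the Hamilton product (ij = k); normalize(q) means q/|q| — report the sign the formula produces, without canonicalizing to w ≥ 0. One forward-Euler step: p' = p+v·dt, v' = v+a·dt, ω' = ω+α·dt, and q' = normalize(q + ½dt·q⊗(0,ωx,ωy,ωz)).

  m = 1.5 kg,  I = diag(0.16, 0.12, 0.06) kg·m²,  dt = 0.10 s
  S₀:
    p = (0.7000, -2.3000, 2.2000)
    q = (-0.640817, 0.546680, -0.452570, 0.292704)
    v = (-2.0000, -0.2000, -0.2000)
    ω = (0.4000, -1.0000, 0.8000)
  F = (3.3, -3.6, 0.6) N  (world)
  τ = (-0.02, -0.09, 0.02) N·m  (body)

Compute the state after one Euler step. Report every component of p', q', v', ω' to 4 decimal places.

p' = (0.5000, -2.3200, 2.1800)
q' = (-0.6845, 0.5292, -0.4356, 0.2482)
v' = (-1.7800, -0.4400, -0.1600)
ω' = (0.3575, -1.1017, 0.8067)

α = I⁻¹(τ − ω×Iω) = (-0.4250, -1.0167, 0.0667)
new body rate ω' = (0.3575, -1.1017, 0.8067)
Hamilton product q⊗(0,ω) = (-0.9054052, -0.3256788, 0.3205546, -0.8783056)
q' = normalize(q + ½dt·q⊗(0,ω)) = (-0.6845, 0.5292, -0.4356, 0.2482)
a = F/m = (2.2000, -2.4000, 0.4000)
p + v·dt = (0.5000, -2.3200, 2.1800)
new velocity v' = (-1.7800, -0.4400, -0.1600)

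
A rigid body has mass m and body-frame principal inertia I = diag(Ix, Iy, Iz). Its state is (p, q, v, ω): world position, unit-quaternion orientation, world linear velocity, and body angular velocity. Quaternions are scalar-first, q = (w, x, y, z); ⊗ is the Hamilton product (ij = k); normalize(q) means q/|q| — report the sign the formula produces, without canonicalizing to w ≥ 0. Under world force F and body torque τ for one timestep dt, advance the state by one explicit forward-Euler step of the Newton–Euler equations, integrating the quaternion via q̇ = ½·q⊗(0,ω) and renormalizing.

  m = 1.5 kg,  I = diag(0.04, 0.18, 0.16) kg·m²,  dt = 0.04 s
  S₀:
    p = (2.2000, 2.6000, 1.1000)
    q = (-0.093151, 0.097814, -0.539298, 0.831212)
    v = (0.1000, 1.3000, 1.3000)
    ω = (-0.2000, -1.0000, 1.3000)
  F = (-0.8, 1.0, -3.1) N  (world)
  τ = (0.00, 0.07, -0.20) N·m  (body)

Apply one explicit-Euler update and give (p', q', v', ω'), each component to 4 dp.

angular accel α = (-0.6500, 0.2156, -1.4250)
new body rate ω' = (-0.2260, -0.9914, 1.2430)
Hamilton product q⊗(0,ω) = (-1.6003108, 0.1487548, -0.2002496, -0.3267699)
updated quaternion q' = (-0.1251, 0.1007, -0.5430, 0.8242)
p' = p + v·dt = (2.2040, 2.6520, 1.1520)
v' = v + a·dt = (0.0787, 1.3267, 1.2173)

p' = (2.2040, 2.6520, 1.1520)
q' = (-0.1251, 0.1007, -0.5430, 0.8242)
v' = (0.0787, 1.3267, 1.2173)
ω' = (-0.2260, -0.9914, 1.2430)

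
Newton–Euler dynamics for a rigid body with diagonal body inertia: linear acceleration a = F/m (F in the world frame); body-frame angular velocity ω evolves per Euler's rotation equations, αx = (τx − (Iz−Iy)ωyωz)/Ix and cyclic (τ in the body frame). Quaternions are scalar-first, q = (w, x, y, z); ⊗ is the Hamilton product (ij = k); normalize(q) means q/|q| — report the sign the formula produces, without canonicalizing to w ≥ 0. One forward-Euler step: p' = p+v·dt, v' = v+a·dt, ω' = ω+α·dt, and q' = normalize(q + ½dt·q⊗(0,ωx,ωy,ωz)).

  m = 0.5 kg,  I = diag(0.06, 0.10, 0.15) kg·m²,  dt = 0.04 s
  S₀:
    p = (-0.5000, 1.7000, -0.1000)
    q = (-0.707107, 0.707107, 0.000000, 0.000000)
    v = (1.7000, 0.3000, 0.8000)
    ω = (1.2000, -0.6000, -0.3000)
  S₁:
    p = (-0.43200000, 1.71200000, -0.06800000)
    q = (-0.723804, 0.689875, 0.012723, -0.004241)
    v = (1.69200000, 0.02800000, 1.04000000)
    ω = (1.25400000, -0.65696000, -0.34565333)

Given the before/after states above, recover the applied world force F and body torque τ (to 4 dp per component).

Δv = v₁−v₀ = (-0.00800000, -0.27200000, 0.24000000)
m·(v₁−v₀)/dt = (-0.1000, -3.4000, 3.0000)
ω₁ − ω₀ = (0.05400000, -0.05696000, -0.04565333)
gyro term ω₀×Iω₀ = (0.0090, 0.0324, -0.0288)
I·α + gyro = (0.0900, -0.1100, -0.2000)

F = (-0.1000, -3.4000, 3.0000)
τ = (0.0900, -0.1100, -0.2000)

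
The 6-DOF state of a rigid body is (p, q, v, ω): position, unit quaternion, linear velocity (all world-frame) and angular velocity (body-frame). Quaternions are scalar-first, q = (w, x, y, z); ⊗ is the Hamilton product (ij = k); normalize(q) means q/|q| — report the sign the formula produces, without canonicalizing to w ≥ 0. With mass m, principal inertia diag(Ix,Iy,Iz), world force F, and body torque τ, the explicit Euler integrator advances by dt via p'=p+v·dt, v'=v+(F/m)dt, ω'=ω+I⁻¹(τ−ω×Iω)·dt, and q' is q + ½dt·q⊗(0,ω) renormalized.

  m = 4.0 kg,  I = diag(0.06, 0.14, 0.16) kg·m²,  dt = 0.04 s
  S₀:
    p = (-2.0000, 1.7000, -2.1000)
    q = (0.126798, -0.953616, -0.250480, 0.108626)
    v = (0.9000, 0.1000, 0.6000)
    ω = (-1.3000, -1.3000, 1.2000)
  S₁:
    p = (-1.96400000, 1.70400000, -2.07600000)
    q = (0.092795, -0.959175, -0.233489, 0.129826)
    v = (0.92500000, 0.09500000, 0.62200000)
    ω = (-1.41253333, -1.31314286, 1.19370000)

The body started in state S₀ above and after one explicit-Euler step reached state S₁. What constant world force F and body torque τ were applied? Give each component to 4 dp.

velocity change Δv = (0.02500000, -0.00500000, 0.02200000)
applied force F = (2.5000, -0.5000, 2.2000)
Δω = ω₁−ω₀ = (-0.11253333, -0.01314286, -0.00630000)
ω₀×(Iω₀) = (-0.0312, 0.1560, 0.1352)
applied torque τ = (-0.2000, 0.1100, 0.1100)

F = (2.5000, -0.5000, 2.2000)
τ = (-0.2000, 0.1100, 0.1100)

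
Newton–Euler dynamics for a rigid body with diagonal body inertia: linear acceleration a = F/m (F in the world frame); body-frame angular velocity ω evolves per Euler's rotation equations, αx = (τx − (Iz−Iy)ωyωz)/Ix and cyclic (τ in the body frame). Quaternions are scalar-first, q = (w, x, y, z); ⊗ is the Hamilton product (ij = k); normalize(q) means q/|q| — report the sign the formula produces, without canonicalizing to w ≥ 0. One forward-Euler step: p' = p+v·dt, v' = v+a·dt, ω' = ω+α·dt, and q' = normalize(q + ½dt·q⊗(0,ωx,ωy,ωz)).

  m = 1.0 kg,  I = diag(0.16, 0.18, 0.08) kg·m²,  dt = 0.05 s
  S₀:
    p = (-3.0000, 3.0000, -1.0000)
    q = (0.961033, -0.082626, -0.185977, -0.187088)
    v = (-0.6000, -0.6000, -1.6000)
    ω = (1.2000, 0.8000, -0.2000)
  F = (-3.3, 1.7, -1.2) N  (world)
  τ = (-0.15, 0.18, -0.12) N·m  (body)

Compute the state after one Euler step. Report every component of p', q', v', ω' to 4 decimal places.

p' = (-3.0300, 2.9700, -1.0800)
q' = (0.9657, -0.0491, -0.1727, -0.1878)
v' = (-0.7650, -0.5150, -1.6600)
ω' = (1.1481, 0.8553, -0.2870)

precession coupling ω×(Iω) = (0.0160, -0.0192, 0.0192)
angular accel α = (-1.0375, 1.1067, -1.7400)
new body rate ω' = (1.1481, 0.8553, -0.2870)
2q̇ = q⊗(0,ω) = (0.2105152, 1.3401054, 0.5277956, -0.0351350)
updated quaternion q' = (0.9657, -0.0491, -0.1727, -0.1878)
a = F/m = (-3.3000, 1.7000, -1.2000)
p' = p + v·dt = (-3.0300, 2.9700, -1.0800)
new velocity v' = (-0.7650, -0.5150, -1.6600)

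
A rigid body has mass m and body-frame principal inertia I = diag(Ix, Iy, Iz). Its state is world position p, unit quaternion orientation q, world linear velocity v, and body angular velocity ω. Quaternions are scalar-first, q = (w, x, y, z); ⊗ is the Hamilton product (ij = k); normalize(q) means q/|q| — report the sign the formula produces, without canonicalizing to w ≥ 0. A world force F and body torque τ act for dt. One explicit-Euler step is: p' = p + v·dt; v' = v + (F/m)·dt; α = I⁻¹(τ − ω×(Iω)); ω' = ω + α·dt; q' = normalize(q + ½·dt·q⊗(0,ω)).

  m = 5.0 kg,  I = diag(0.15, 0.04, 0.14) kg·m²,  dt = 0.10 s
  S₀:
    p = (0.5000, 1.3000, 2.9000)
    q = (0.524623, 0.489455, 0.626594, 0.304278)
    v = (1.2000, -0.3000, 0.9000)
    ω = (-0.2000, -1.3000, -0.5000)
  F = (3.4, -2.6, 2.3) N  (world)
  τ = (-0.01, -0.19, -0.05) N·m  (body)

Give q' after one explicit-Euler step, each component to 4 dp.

2q̇ = q⊗(0,ω) = (1.0646022, -0.0226602, -0.4981380, -0.7732842)
q + ½dt·q⊗(0,ω), renormalized = (0.5764, 0.4871, 0.6002, 0.2650)

q' = (0.5764, 0.4871, 0.6002, 0.2650)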